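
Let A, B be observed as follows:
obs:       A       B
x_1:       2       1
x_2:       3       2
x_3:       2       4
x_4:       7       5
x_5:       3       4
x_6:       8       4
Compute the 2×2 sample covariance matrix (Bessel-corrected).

Step 1 — column means:
  mean(A) = (2 + 3 + 2 + 7 + 3 + 8) / 6 = 25/6 = 4.1667
  mean(B) = (1 + 2 + 4 + 5 + 4 + 4) / 6 = 20/6 = 3.3333

Step 2 — sample covariance S[i,j] = (1/(n-1)) · Σ_k (x_{k,i} - mean_i) · (x_{k,j} - mean_j), with n-1 = 5.
  S[A,A] = ((-2.1667)·(-2.1667) + (-1.1667)·(-1.1667) + (-2.1667)·(-2.1667) + (2.8333)·(2.8333) + (-1.1667)·(-1.1667) + (3.8333)·(3.8333)) / 5 = 34.8333/5 = 6.9667
  S[A,B] = ((-2.1667)·(-2.3333) + (-1.1667)·(-1.3333) + (-2.1667)·(0.6667) + (2.8333)·(1.6667) + (-1.1667)·(0.6667) + (3.8333)·(0.6667)) / 5 = 11.6667/5 = 2.3333
  S[B,B] = ((-2.3333)·(-2.3333) + (-1.3333)·(-1.3333) + (0.6667)·(0.6667) + (1.6667)·(1.6667) + (0.6667)·(0.6667) + (0.6667)·(0.6667)) / 5 = 11.3333/5 = 2.2667

S is symmetric (S[j,i] = S[i,j]). Assembling:

S = [[6.9667, 2.3333],
 [2.3333, 2.2667]]


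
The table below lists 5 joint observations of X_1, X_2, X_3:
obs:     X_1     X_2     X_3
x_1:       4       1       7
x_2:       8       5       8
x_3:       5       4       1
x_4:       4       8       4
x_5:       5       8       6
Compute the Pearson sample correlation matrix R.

Step 1 — column means:
  mean(X_1) = (4 + 8 + 5 + 4 + 5) / 5 = 26/5 = 5.2
  mean(X_2) = (1 + 5 + 4 + 8 + 8) / 5 = 26/5 = 5.2
  mean(X_3) = (7 + 8 + 1 + 4 + 6) / 5 = 26/5 = 5.2

Step 2 — sample variances and covariances s[i,j] = (1/(n-1)) · Σ_k (x_{k,i} - mean_i) · (x_{k,j} - mean_j), with n-1 = 4:
  s[X_1,X_1] = ((-1.2)·(-1.2) + (2.8)·(2.8) + (-0.2)·(-0.2) + (-1.2)·(-1.2) + (-0.2)·(-0.2)) / 4 = 10.8/4 = 2.7
  s[X_1,X_2] = ((-1.2)·(-4.2) + (2.8)·(-0.2) + (-0.2)·(-1.2) + (-1.2)·(2.8) + (-0.2)·(2.8)) / 4 = 0.8/4 = 0.2
  s[X_1,X_3] = ((-1.2)·(1.8) + (2.8)·(2.8) + (-0.2)·(-4.2) + (-1.2)·(-1.2) + (-0.2)·(0.8)) / 4 = 7.8/4 = 1.95
  s[X_2,X_2] = ((-4.2)·(-4.2) + (-0.2)·(-0.2) + (-1.2)·(-1.2) + (2.8)·(2.8) + (2.8)·(2.8)) / 4 = 34.8/4 = 8.7
  s[X_2,X_3] = ((-4.2)·(1.8) + (-0.2)·(2.8) + (-1.2)·(-4.2) + (2.8)·(-1.2) + (2.8)·(0.8)) / 4 = -4.2/4 = -1.05
  s[X_3,X_3] = ((1.8)·(1.8) + (2.8)·(2.8) + (-4.2)·(-4.2) + (-1.2)·(-1.2) + (0.8)·(0.8)) / 4 = 30.8/4 = 7.7
  Sample standard deviations s_i = √(s[i,i]):
  s(X_1) = √(2.7) = 1.6432
  s(X_2) = √(8.7) = 2.9496
  s(X_3) = √(7.7) = 2.7749

Step 3 — r_{ij} = s_{ij} / (s_i · s_j):
  r[X_1,X_1] = 1 (diagonal).
  r[X_1,X_2] = 0.2 / (1.6432 · 2.9496) = 0.2 / 4.8466 = 0.0413
  r[X_1,X_3] = 1.95 / (1.6432 · 2.7749) = 1.95 / 4.5596 = 0.4277
  r[X_2,X_2] = 1 (diagonal).
  r[X_2,X_3] = -1.05 / (2.9496 · 2.7749) = -1.05 / 8.1847 = -0.1283
  r[X_3,X_3] = 1 (diagonal).

R is symmetric with unit diagonal. Assembling:

R = [[1, 0.0413, 0.4277],
 [0.0413, 1, -0.1283],
 [0.4277, -0.1283, 1]]


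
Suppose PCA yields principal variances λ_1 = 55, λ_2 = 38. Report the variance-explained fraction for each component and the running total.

Step 1 — total variance = trace(Sigma) = Σ λ_i = 55 + 38 = 93.

Step 2 — fraction explained by component i = λ_i / Σ λ:
  PC1: 55/93 = 0.5914
  PC2: 38/93 = 0.4086

Step 3 — cumulative fraction after k components = (λ_1 + ... + λ_k) / Σ λ:
  k = 1: 55/93 = 0.5914
  k = 2: (55 + 38)/93 = 93/93 = 1

Summary (fraction, with percent):

explained: PC1 0.5914 (59.14%), PC2 0.4086 (40.86%);  cumulative: 0.5914, 1


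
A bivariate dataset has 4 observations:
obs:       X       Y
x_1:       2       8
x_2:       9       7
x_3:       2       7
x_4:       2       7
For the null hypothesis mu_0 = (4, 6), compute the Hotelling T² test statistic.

Step 1 — sample mean vector:
  mean(X) = (2 + 9 + 2 + 2) / 4 = 15/4 = 3.75
  mean(Y) = (8 + 7 + 7 + 7) / 4 = 29/4 = 7.25
  x̄ = (3.75, 7.25),  deviation x̄ - mu_0 = (3.75, 7.25) - (4, 6) = (-0.25, 1.25).

Step 2 — sample covariance matrix, S[i,j] = (1/(n-1)) · Σ_k (x_{k,i} - mean_i) · (x_{k,j} - mean_j), divisor n-1 = 3:
  S[X,X] = ((-1.75)·(-1.75) + (5.25)·(5.25) + (-1.75)·(-1.75) + (-1.75)·(-1.75)) / 3 = 36.75/3 = 12.25
  S[X,Y] = ((-1.75)·(0.75) + (5.25)·(-0.25) + (-1.75)·(-0.25) + (-1.75)·(-0.25)) / 3 = -1.75/3 = -0.5833
  S[Y,Y] = ((0.75)·(0.75) + (-0.25)·(-0.25) + (-0.25)·(-0.25) + (-0.25)·(-0.25)) / 3 = 0.75/3 = 0.25
  S = [[12.25, -0.5833],
 [-0.5833, 0.25]].

Step 3 — invert S. det(S) = 12.25·0.25 - (-0.5833)² = 2.7222.
  S^{-1} = (1/det) · [[d, -b], [-b, a]] = [[0.0918, 0.2143],
 [0.2143, 4.5]].

Step 4 — quadratic form (x̄ - mu_0)^T · S^{-1} · (x̄ - mu_0):
  S^{-1} · (x̄ - mu_0) = (0.2449, 5.5714),
  (x̄ - mu_0)^T · [...] = (-0.25)·(0.2449) + (1.25)·(5.5714) = 6.9031.

Step 5 — scale by n: T² = 4 · 6.9031 = 27.6122.

T² ≈ 27.6122


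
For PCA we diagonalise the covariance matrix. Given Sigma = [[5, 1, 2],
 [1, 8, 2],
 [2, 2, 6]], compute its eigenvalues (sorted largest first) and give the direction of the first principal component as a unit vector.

Step 1 — characteristic polynomial p(λ) = det(λI - Sigma) = λ³ - tr·λ² + c_1·λ - det, where tr = trace, c_1 = sum of the principal 2×2 minors, det = det(Sigma):
  tr = 5 + 8 + 6 = 19,
  c_1 = (5·8 - (1)²) + (5·6 - (2)²) + (8·6 - (2)²) = 39 + 26 + 44 = 109,
  det = 5·(8·6 - (2)²) - (1)·((1)·6 - (2)·(2)) + (2)·((1)·(2) - 8·(2)) = 5·(44) - (1)·(2) + (2)·(-14) = 190.
  So p(λ) = λ³ - 19λ² + 109λ - 190.
Step 2 — look for an integer root (rational root theorem: any rational root is an integer divisor of 190). Testing λ = 10:
  p(10) = 1000 - 1900 + 1090 - 190 = 0  ✓
  Dividing out (λ - 10): p(λ) = (λ - 10)(λ² - 9λ + 19).
Step 3 — remaining eigenvalues from the quadratic λ² - 9λ + 19 = 0:
  Δ = 9² - 4·19 = 81 - 76 = 5,  λ = (9 ± √5)/2 = (9 ± 2.2361)/2 ≈ 5.618 or 3.382.
  Sorted: λ_1 = 10,  λ_2 = 5.618,  λ_3 = 3.382  (check: sum = 19 = tr ✓).

Step 4 — unit eigenvector for λ_1 = 10: v spans the null space of (Sigma - λ_1 I), whose rows are
  r_1 = (-5, 1, 2),  r_2 = (1, -2, 2),  r_3 = (2, 2, -4).
  v is orthogonal to every row, so take v ∝ r_1 × r_2 = ((1)·(2) - (2)·(-2), (2)·(1) - (-5)·(2), (-5)·(-2) - (1)·(1)) = (6, 12, 9).
  Rescale (divide by 3): u = (2, 4, 3).
  ||u|| = √((2)² + (4)² + (3)²) = √(29) ≈ 5.3852,  v_1 = u/||u|| ≈ (0.3714, 0.7428, 0.5571) (||v_1|| = 1).

λ_1 = 10,  λ_2 = 5.618,  λ_3 = 3.382;  v_1 ≈ (0.3714, 0.7428, 0.5571)


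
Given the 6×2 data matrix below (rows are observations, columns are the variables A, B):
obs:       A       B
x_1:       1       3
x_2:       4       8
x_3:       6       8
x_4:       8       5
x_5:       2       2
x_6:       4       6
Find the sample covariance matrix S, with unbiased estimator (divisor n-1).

Step 1 — column means:
  mean(A) = (1 + 4 + 6 + 8 + 2 + 4) / 6 = 25/6 = 4.1667
  mean(B) = (3 + 8 + 8 + 5 + 2 + 6) / 6 = 32/6 = 5.3333

Step 2 — sample covariance S[i,j] = (1/(n-1)) · Σ_k (x_{k,i} - mean_i) · (x_{k,j} - mean_j), with n-1 = 5.
  S[A,A] = ((-3.1667)·(-3.1667) + (-0.1667)·(-0.1667) + (1.8333)·(1.8333) + (3.8333)·(3.8333) + (-2.1667)·(-2.1667) + (-0.1667)·(-0.1667)) / 5 = 32.8333/5 = 6.5667
  S[A,B] = ((-3.1667)·(-2.3333) + (-0.1667)·(2.6667) + (1.8333)·(2.6667) + (3.8333)·(-0.3333) + (-2.1667)·(-3.3333) + (-0.1667)·(0.6667)) / 5 = 17.6667/5 = 3.5333
  S[B,B] = ((-2.3333)·(-2.3333) + (2.6667)·(2.6667) + (2.6667)·(2.6667) + (-0.3333)·(-0.3333) + (-3.3333)·(-3.3333) + (0.6667)·(0.6667)) / 5 = 31.3333/5 = 6.2667

S is symmetric (S[j,i] = S[i,j]). Assembling:

S = [[6.5667, 3.5333],
 [3.5333, 6.2667]]


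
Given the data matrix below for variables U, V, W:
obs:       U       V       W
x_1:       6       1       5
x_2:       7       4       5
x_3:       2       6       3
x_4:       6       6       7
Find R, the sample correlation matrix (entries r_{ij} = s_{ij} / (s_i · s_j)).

Step 1 — column means:
  mean(U) = (6 + 7 + 2 + 6) / 4 = 21/4 = 5.25
  mean(V) = (1 + 4 + 6 + 6) / 4 = 17/4 = 4.25
  mean(W) = (5 + 5 + 3 + 7) / 4 = 20/4 = 5

Step 2 — sample variances and covariances s[i,j] = (1/(n-1)) · Σ_k (x_{k,i} - mean_i) · (x_{k,j} - mean_j), with n-1 = 3:
  s[U,U] = ((0.75)·(0.75) + (1.75)·(1.75) + (-3.25)·(-3.25) + (0.75)·(0.75)) / 3 = 14.75/3 = 4.9167
  s[U,V] = ((0.75)·(-3.25) + (1.75)·(-0.25) + (-3.25)·(1.75) + (0.75)·(1.75)) / 3 = -7.25/3 = -2.4167
  s[U,W] = ((0.75)·(0) + (1.75)·(0) + (-3.25)·(-2) + (0.75)·(2)) / 3 = 8/3 = 2.6667
  s[V,V] = ((-3.25)·(-3.25) + (-0.25)·(-0.25) + (1.75)·(1.75) + (1.75)·(1.75)) / 3 = 16.75/3 = 5.5833
  s[V,W] = ((-3.25)·(0) + (-0.25)·(0) + (1.75)·(-2) + (1.75)·(2)) / 3 = 0/3 = 0
  s[W,W] = ((0)·(0) + (0)·(0) + (-2)·(-2) + (2)·(2)) / 3 = 8/3 = 2.6667
  Sample standard deviations s_i = √(s[i,i]):
  s(U) = √(4.9167) = 2.2174
  s(V) = √(5.5833) = 2.3629
  s(W) = √(2.6667) = 1.633

Step 3 — r_{ij} = s_{ij} / (s_i · s_j):
  r[U,U] = 1 (diagonal).
  r[U,V] = -2.4167 / (2.2174 · 2.3629) = -2.4167 / 5.2394 = -0.4612
  r[U,W] = 2.6667 / (2.2174 · 1.633) = 2.6667 / 3.6209 = 0.7365
  r[V,V] = 1 (diagonal).
  r[V,W] = 0 / (2.3629 · 1.633) = 0 / 3.8586 = 0
  r[W,W] = 1 (diagonal).

R is symmetric with unit diagonal. Assembling:

R = [[1, -0.4612, 0.7365],
 [-0.4612, 1, 0],
 [0.7365, 0, 1]]


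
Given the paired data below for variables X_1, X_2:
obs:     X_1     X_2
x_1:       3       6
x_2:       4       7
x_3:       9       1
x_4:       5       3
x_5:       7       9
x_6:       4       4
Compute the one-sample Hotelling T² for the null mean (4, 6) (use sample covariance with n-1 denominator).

Step 1 — sample mean vector:
  mean(X_1) = (3 + 4 + 9 + 5 + 7 + 4) / 6 = 32/6 = 5.3333
  mean(X_2) = (6 + 7 + 1 + 3 + 9 + 4) / 6 = 30/6 = 5
  x̄ = (5.3333, 5),  deviation x̄ - mu_0 = (5.3333, 5) - (4, 6) = (1.3333, -1).

Step 2 — sample covariance matrix, S[i,j] = (1/(n-1)) · Σ_k (x_{k,i} - mean_i) · (x_{k,j} - mean_j), divisor n-1 = 5:
  S[X_1,X_1] = ((-2.3333)·(-2.3333) + (-1.3333)·(-1.3333) + (3.6667)·(3.6667) + (-0.3333)·(-0.3333) + (1.6667)·(1.6667) + (-1.3333)·(-1.3333)) / 5 = 25.3333/5 = 5.0667
  S[X_1,X_2] = ((-2.3333)·(1) + (-1.3333)·(2) + (3.6667)·(-4) + (-0.3333)·(-2) + (1.6667)·(4) + (-1.3333)·(-1)) / 5 = -11/5 = -2.2
  S[X_2,X_2] = ((1)·(1) + (2)·(2) + (-4)·(-4) + (-2)·(-2) + (4)·(4) + (-1)·(-1)) / 5 = 42/5 = 8.4
  S = [[5.0667, -2.2],
 [-2.2, 8.4]].

Step 3 — invert S. det(S) = 5.0667·8.4 - (-2.2)² = 37.72.
  S^{-1} = (1/det) · [[d, -b], [-b, a]] = [[0.2227, 0.0583],
 [0.0583, 0.1343]].

Step 4 — quadratic form (x̄ - mu_0)^T · S^{-1} · (x̄ - mu_0):
  S^{-1} · (x̄ - mu_0) = (0.2386, -0.0566),
  (x̄ - mu_0)^T · [...] = (1.3333)·(0.2386) + (-1)·(-0.0566) = 0.3747.

Step 5 — scale by n: T² = 6 · 0.3747 = 2.2481.

T² ≈ 2.2481


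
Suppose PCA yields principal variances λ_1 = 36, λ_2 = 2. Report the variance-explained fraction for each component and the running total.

Step 1 — total variance = trace(Sigma) = Σ λ_i = 36 + 2 = 38.

Step 2 — fraction explained by component i = λ_i / Σ λ:
  PC1: 36/38 = 0.9474
  PC2: 2/38 = 0.0526

Step 3 — cumulative fraction after k components = (λ_1 + ... + λ_k) / Σ λ:
  k = 1: 36/38 = 0.9474
  k = 2: (36 + 2)/38 = 38/38 = 1

Summary (fraction, with percent):

explained: PC1 0.9474 (94.74%), PC2 0.0526 (5.26%);  cumulative: 0.9474, 1


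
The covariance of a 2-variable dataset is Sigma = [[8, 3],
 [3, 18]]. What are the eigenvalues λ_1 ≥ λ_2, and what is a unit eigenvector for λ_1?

Step 1 — characteristic polynomial of 2×2 Sigma:
  det(Sigma - λI) = λ² - trace · λ + det = 0.
  trace = 8 + 18 = 26, det = 8·18 - (3)² = 135.
Step 2 — discriminant:
  Δ = trace² - 4·det = 676 - 540 = 136.
Step 3 — eigenvalues:
  λ = (trace ± √Δ)/2 = (26 ± 11.6619)/2,
  λ_1 = 18.831,  λ_2 = 7.169.

Step 4 — unit eigenvector for λ_1: solve (Sigma - λ_1 I)v = 0. First row:
  (8 - 18.831)·v_x + (3)·v_y = 0, i.e. (-10.831)·v_x + (3)·v_y = 0,
  so v ∝ (b, λ_1 - a) = (3, 10.831) = u.
  ||u|| = √((3)² + (10.831)²) = √(126.3095) ≈ 11.2388,
  v_1 = u/||u|| ≈ (0.2669, 0.9637) (||v_1|| = 1).

λ_1 = 18.831,  λ_2 = 7.169;  v_1 ≈ (0.2669, 0.9637)


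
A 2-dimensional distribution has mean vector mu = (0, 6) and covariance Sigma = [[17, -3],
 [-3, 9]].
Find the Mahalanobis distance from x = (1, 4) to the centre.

Step 1 — centre the observation: (x - mu) = (1, -2).

Step 2 — invert Sigma. det(Sigma) = 17·9 - (-3)² = 144.
  Sigma^{-1} = (1/det) · [[d, -b], [-b, a]] = [[0.0625, 0.0208],
 [0.0208, 0.1181]].

Step 3 — form the quadratic (x - mu)^T · Sigma^{-1} · (x - mu):
  Sigma^{-1} · (x - mu) = (0.0208, -0.2153).
  (x - mu)^T · [Sigma^{-1} · (x - mu)] = (1)·(0.0208) + (-2)·(-0.2153) = 0.4514.

Step 4 — take square root: d = √(0.4514) ≈ 0.6719.

d(x, mu) = √(0.4514) ≈ 0.6719


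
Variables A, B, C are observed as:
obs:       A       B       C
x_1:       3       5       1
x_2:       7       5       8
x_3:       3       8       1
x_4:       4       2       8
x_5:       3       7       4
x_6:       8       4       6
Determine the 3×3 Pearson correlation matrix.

Step 1 — column means:
  mean(A) = (3 + 7 + 3 + 4 + 3 + 8) / 6 = 28/6 = 4.6667
  mean(B) = (5 + 5 + 8 + 2 + 7 + 4) / 6 = 31/6 = 5.1667
  mean(C) = (1 + 8 + 1 + 8 + 4 + 6) / 6 = 28/6 = 4.6667

Step 2 — sample variances and covariances s[i,j] = (1/(n-1)) · Σ_k (x_{k,i} - mean_i) · (x_{k,j} - mean_j), with n-1 = 5:
  s[A,A] = ((-1.6667)·(-1.6667) + (2.3333)·(2.3333) + (-1.6667)·(-1.6667) + (-0.6667)·(-0.6667) + (-1.6667)·(-1.6667) + (3.3333)·(3.3333)) / 5 = 25.3333/5 = 5.0667
  s[A,B] = ((-1.6667)·(-0.1667) + (2.3333)·(-0.1667) + (-1.6667)·(2.8333) + (-0.6667)·(-3.1667) + (-1.6667)·(1.8333) + (3.3333)·(-1.1667)) / 5 = -9.6667/5 = -1.9333
  s[A,C] = ((-1.6667)·(-3.6667) + (2.3333)·(3.3333) + (-1.6667)·(-3.6667) + (-0.6667)·(3.3333) + (-1.6667)·(-0.6667) + (3.3333)·(1.3333)) / 5 = 23.3333/5 = 4.6667
  s[B,B] = ((-0.1667)·(-0.1667) + (-0.1667)·(-0.1667) + (2.8333)·(2.8333) + (-3.1667)·(-3.1667) + (1.8333)·(1.8333) + (-1.1667)·(-1.1667)) / 5 = 22.8333/5 = 4.5667
  s[B,C] = ((-0.1667)·(-3.6667) + (-0.1667)·(3.3333) + (2.8333)·(-3.6667) + (-3.1667)·(3.3333) + (1.8333)·(-0.6667) + (-1.1667)·(1.3333)) / 5 = -23.6667/5 = -4.7333
  s[C,C] = ((-3.6667)·(-3.6667) + (3.3333)·(3.3333) + (-3.6667)·(-3.6667) + (3.3333)·(3.3333) + (-0.6667)·(-0.6667) + (1.3333)·(1.3333)) / 5 = 51.3333/5 = 10.2667
  Sample standard deviations s_i = √(s[i,i]):
  s(A) = √(5.0667) = 2.2509
  s(B) = √(4.5667) = 2.137
  s(C) = √(10.2667) = 3.2042

Step 3 — r_{ij} = s_{ij} / (s_i · s_j):
  r[A,A] = 1 (diagonal).
  r[A,B] = -1.9333 / (2.2509 · 2.137) = -1.9333 / 4.8102 = -0.4019
  r[A,C] = 4.6667 / (2.2509 · 3.2042) = 4.6667 / 7.2123 = 0.647
  r[B,B] = 1 (diagonal).
  r[B,C] = -4.7333 / (2.137 · 3.2042) = -4.7333 / 6.8472 = -0.6913
  r[C,C] = 1 (diagonal).

R is symmetric with unit diagonal. Assembling:

R = [[1, -0.4019, 0.647],
 [-0.4019, 1, -0.6913],
 [0.647, -0.6913, 1]]


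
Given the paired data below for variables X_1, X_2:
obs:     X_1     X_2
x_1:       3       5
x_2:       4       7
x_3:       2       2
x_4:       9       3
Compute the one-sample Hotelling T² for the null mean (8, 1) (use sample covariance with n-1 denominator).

Step 1 — sample mean vector:
  mean(X_1) = (3 + 4 + 2 + 9) / 4 = 18/4 = 4.5
  mean(X_2) = (5 + 7 + 2 + 3) / 4 = 17/4 = 4.25
  x̄ = (4.5, 4.25),  deviation x̄ - mu_0 = (4.5, 4.25) - (8, 1) = (-3.5, 3.25).

Step 2 — sample covariance matrix, S[i,j] = (1/(n-1)) · Σ_k (x_{k,i} - mean_i) · (x_{k,j} - mean_j), divisor n-1 = 3:
  S[X_1,X_1] = ((-1.5)·(-1.5) + (-0.5)·(-0.5) + (-2.5)·(-2.5) + (4.5)·(4.5)) / 3 = 29/3 = 9.6667
  S[X_1,X_2] = ((-1.5)·(0.75) + (-0.5)·(2.75) + (-2.5)·(-2.25) + (4.5)·(-1.25)) / 3 = -2.5/3 = -0.8333
  S[X_2,X_2] = ((0.75)·(0.75) + (2.75)·(2.75) + (-2.25)·(-2.25) + (-1.25)·(-1.25)) / 3 = 14.75/3 = 4.9167
  S = [[9.6667, -0.8333],
 [-0.8333, 4.9167]].

Step 3 — invert S. det(S) = 9.6667·4.9167 - (-0.8333)² = 46.8333.
  S^{-1} = (1/det) · [[d, -b], [-b, a]] = [[0.105, 0.0178],
 [0.0178, 0.2064]].

Step 4 — quadratic form (x̄ - mu_0)^T · S^{-1} · (x̄ - mu_0):
  S^{-1} · (x̄ - mu_0) = (-0.3096, 0.6085),
  (x̄ - mu_0)^T · [...] = (-3.5)·(-0.3096) + (3.25)·(0.6085) = 3.0614.

Step 5 — scale by n: T² = 4 · 3.0614 = 12.2456.

T² ≈ 12.2456


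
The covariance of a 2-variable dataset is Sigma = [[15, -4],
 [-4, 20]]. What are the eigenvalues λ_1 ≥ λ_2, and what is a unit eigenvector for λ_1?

Step 1 — characteristic polynomial of 2×2 Sigma:
  det(Sigma - λI) = λ² - trace · λ + det = 0.
  trace = 15 + 20 = 35, det = 15·20 - (-4)² = 284.
Step 2 — discriminant:
  Δ = trace² - 4·det = 1225 - 1136 = 89.
Step 3 — eigenvalues:
  λ = (trace ± √Δ)/2 = (35 ± 9.434)/2,
  λ_1 = 22.217,  λ_2 = 12.783.

Step 4 — unit eigenvector for λ_1: solve (Sigma - λ_1 I)v = 0. First row:
  (15 - 22.217)·v_x + (-4)·v_y = 0, i.e. (-7.217)·v_x + (-4)·v_y = 0,
  so v ∝ (b, λ_1 - a) = (-4, 7.217); multiply by -1 so the first entry is positive: u = (4, -7.217).
  ||u|| = √((4)² + (-7.217)²) = √(68.085) ≈ 8.2514,
  v_1 = u/||u|| ≈ (0.4848, -0.8746) (||v_1|| = 1).

λ_1 = 22.217,  λ_2 = 12.783;  v_1 ≈ (0.4848, -0.8746)


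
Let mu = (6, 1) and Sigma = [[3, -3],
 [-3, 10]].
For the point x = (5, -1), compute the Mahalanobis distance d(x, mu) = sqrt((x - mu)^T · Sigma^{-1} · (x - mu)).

Step 1 — centre the observation: (x - mu) = (-1, -2).

Step 2 — invert Sigma. det(Sigma) = 3·10 - (-3)² = 21.
  Sigma^{-1} = (1/det) · [[d, -b], [-b, a]] = [[0.4762, 0.1429],
 [0.1429, 0.1429]].

Step 3 — form the quadratic (x - mu)^T · Sigma^{-1} · (x - mu):
  Sigma^{-1} · (x - mu) = (-0.7619, -0.4286).
  (x - mu)^T · [Sigma^{-1} · (x - mu)] = (-1)·(-0.7619) + (-2)·(-0.4286) = 1.619.

Step 4 — take square root: d = √(1.619) ≈ 1.2724.

d(x, mu) = √(1.619) ≈ 1.2724


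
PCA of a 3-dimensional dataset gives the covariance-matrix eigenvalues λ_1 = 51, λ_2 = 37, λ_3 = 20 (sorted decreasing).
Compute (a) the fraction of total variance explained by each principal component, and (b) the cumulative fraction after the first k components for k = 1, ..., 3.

Step 1 — total variance = trace(Sigma) = Σ λ_i = 51 + 37 + 20 = 108.

Step 2 — fraction explained by component i = λ_i / Σ λ:
  PC1: 51/108 = 0.4722
  PC2: 37/108 = 0.3426
  PC3: 20/108 = 0.1852

Step 3 — cumulative fraction after k components = (λ_1 + ... + λ_k) / Σ λ:
  k = 1: 51/108 = 0.4722
  k = 2: (51 + 37)/108 = 88/108 = 0.8148
  k = 3: (51 + 37 + 20)/108 = 108/108 = 1

Summary (fraction, with percent):

explained: PC1 0.4722 (47.22%), PC2 0.3426 (34.26%), PC3 0.1852 (18.52%);  cumulative: 0.4722, 0.8148, 1


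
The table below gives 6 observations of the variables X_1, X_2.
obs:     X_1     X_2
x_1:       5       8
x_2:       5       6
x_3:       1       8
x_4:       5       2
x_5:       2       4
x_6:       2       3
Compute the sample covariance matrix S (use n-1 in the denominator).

Step 1 — column means:
  mean(X_1) = (5 + 5 + 1 + 5 + 2 + 2) / 6 = 20/6 = 3.3333
  mean(X_2) = (8 + 6 + 8 + 2 + 4 + 3) / 6 = 31/6 = 5.1667

Step 2 — sample covariance S[i,j] = (1/(n-1)) · Σ_k (x_{k,i} - mean_i) · (x_{k,j} - mean_j), with n-1 = 5.
  S[X_1,X_1] = ((1.6667)·(1.6667) + (1.6667)·(1.6667) + (-2.3333)·(-2.3333) + (1.6667)·(1.6667) + (-1.3333)·(-1.3333) + (-1.3333)·(-1.3333)) / 5 = 17.3333/5 = 3.4667
  S[X_1,X_2] = ((1.6667)·(2.8333) + (1.6667)·(0.8333) + (-2.3333)·(2.8333) + (1.6667)·(-3.1667) + (-1.3333)·(-1.1667) + (-1.3333)·(-2.1667)) / 5 = -1.3333/5 = -0.2667
  S[X_2,X_2] = ((2.8333)·(2.8333) + (0.8333)·(0.8333) + (2.8333)·(2.8333) + (-3.1667)·(-3.1667) + (-1.1667)·(-1.1667) + (-2.1667)·(-2.1667)) / 5 = 32.8333/5 = 6.5667

S is symmetric (S[j,i] = S[i,j]). Assembling:

S = [[3.4667, -0.2667],
 [-0.2667, 6.5667]]


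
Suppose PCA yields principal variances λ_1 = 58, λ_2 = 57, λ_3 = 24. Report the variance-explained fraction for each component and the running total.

Step 1 — total variance = trace(Sigma) = Σ λ_i = 58 + 57 + 24 = 139.

Step 2 — fraction explained by component i = λ_i / Σ λ:
  PC1: 58/139 = 0.4173
  PC2: 57/139 = 0.4101
  PC3: 24/139 = 0.1727

Step 3 — cumulative fraction after k components = (λ_1 + ... + λ_k) / Σ λ:
  k = 1: 58/139 = 0.4173
  k = 2: (58 + 57)/139 = 115/139 = 0.8273
  k = 3: (58 + 57 + 24)/139 = 139/139 = 1

Summary (fraction, with percent):

explained: PC1 0.4173 (41.73%), PC2 0.4101 (41.01%), PC3 0.1727 (17.27%);  cumulative: 0.4173, 0.8273, 1


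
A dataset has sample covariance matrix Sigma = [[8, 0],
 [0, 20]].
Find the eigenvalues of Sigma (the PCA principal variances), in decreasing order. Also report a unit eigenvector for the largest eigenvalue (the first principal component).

Step 1 — characteristic polynomial of 2×2 Sigma:
  det(Sigma - λI) = λ² - trace · λ + det = 0.
  trace = 8 + 20 = 28, det = 8·20 - (0)² = 160.
Step 2 — discriminant:
  Δ = trace² - 4·det = 784 - 640 = 144.
Step 3 — eigenvalues:
  λ = (trace ± √Δ)/2 = (28 ± 12)/2,
  λ_1 = 20,  λ_2 = 8.

Step 4 — unit eigenvector for λ_1: Sigma is diagonal, so its eigenvectors are the coordinate axes. λ_1 = 20 is the diagonal entry on the second coordinate axis, hence
  v_1 = (0, 1) (||v_1|| = 1).

λ_1 = 20,  λ_2 = 8;  v_1 ≈ (0, 1)


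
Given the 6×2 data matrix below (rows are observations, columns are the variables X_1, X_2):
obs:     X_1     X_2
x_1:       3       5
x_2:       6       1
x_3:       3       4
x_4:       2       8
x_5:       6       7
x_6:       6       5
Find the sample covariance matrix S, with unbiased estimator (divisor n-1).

Step 1 — column means:
  mean(X_1) = (3 + 6 + 3 + 2 + 6 + 6) / 6 = 26/6 = 4.3333
  mean(X_2) = (5 + 1 + 4 + 8 + 7 + 5) / 6 = 30/6 = 5

Step 2 — sample covariance S[i,j] = (1/(n-1)) · Σ_k (x_{k,i} - mean_i) · (x_{k,j} - mean_j), with n-1 = 5.
  S[X_1,X_1] = ((-1.3333)·(-1.3333) + (1.6667)·(1.6667) + (-1.3333)·(-1.3333) + (-2.3333)·(-2.3333) + (1.6667)·(1.6667) + (1.6667)·(1.6667)) / 5 = 17.3333/5 = 3.4667
  S[X_1,X_2] = ((-1.3333)·(0) + (1.6667)·(-4) + (-1.3333)·(-1) + (-2.3333)·(3) + (1.6667)·(2) + (1.6667)·(0)) / 5 = -9/5 = -1.8
  S[X_2,X_2] = ((0)·(0) + (-4)·(-4) + (-1)·(-1) + (3)·(3) + (2)·(2) + (0)·(0)) / 5 = 30/5 = 6

S is symmetric (S[j,i] = S[i,j]). Assembling:

S = [[3.4667, -1.8],
 [-1.8, 6]]


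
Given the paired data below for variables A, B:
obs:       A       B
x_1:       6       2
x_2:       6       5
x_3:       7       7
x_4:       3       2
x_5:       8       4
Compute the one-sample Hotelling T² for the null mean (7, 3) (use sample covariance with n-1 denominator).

Step 1 — sample mean vector:
  mean(A) = (6 + 6 + 7 + 3 + 8) / 5 = 30/5 = 6
  mean(B) = (2 + 5 + 7 + 2 + 4) / 5 = 20/5 = 4
  x̄ = (6, 4),  deviation x̄ - mu_0 = (6, 4) - (7, 3) = (-1, 1).

Step 2 — sample covariance matrix, S[i,j] = (1/(n-1)) · Σ_k (x_{k,i} - mean_i) · (x_{k,j} - mean_j), divisor n-1 = 4:
  S[A,A] = ((0)·(0) + (0)·(0) + (1)·(1) + (-3)·(-3) + (2)·(2)) / 4 = 14/4 = 3.5
  S[A,B] = ((0)·(-2) + (0)·(1) + (1)·(3) + (-3)·(-2) + (2)·(0)) / 4 = 9/4 = 2.25
  S[B,B] = ((-2)·(-2) + (1)·(1) + (3)·(3) + (-2)·(-2) + (0)·(0)) / 4 = 18/4 = 4.5
  S = [[3.5, 2.25],
 [2.25, 4.5]].

Step 3 — invert S. det(S) = 3.5·4.5 - (2.25)² = 10.6875.
  S^{-1} = (1/det) · [[d, -b], [-b, a]] = [[0.4211, -0.2105],
 [-0.2105, 0.3275]].

Step 4 — quadratic form (x̄ - mu_0)^T · S^{-1} · (x̄ - mu_0):
  S^{-1} · (x̄ - mu_0) = (-0.6316, 0.538),
  (x̄ - mu_0)^T · [...] = (-1)·(-0.6316) + (1)·(0.538) = 1.1696.

Step 5 — scale by n: T² = 5 · 1.1696 = 5.848.

T² ≈ 5.848


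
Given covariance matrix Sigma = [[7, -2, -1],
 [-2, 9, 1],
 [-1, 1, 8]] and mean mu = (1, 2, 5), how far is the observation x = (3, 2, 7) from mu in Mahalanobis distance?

Step 1 — centre the observation: (x - mu) = (2, 0, 2).

Step 2 — invert Sigma (cofactor / det for 3×3, or solve directly):
  Sigma^{-1} = [[0.1543, 0.0326, 0.0152],
 [0.0326, 0.1196, -0.0109],
 [0.0152, -0.0109, 0.1283]].

Step 3 — form the quadratic (x - mu)^T · Sigma^{-1} · (x - mu):
  Sigma^{-1} · (x - mu) = (0.3391, 0.0435, 0.287).
  (x - mu)^T · [Sigma^{-1} · (x - mu)] = (2)·(0.3391) + (0)·(0.0435) + (2)·(0.287) = 1.2522.

Step 4 — take square root: d = √(1.2522) ≈ 1.119.

d(x, mu) = √(1.2522) ≈ 1.119


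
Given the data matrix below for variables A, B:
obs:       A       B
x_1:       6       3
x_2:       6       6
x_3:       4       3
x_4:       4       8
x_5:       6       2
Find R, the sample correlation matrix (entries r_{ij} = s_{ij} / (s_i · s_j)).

Step 1 — column means:
  mean(A) = (6 + 6 + 4 + 4 + 6) / 5 = 26/5 = 5.2
  mean(B) = (3 + 6 + 3 + 8 + 2) / 5 = 22/5 = 4.4

Step 2 — sample variances and covariances s[i,j] = (1/(n-1)) · Σ_k (x_{k,i} - mean_i) · (x_{k,j} - mean_j), with n-1 = 4:
  s[A,A] = ((0.8)·(0.8) + (0.8)·(0.8) + (-1.2)·(-1.2) + (-1.2)·(-1.2) + (0.8)·(0.8)) / 4 = 4.8/4 = 1.2
  s[A,B] = ((0.8)·(-1.4) + (0.8)·(1.6) + (-1.2)·(-1.4) + (-1.2)·(3.6) + (0.8)·(-2.4)) / 4 = -4.4/4 = -1.1
  s[B,B] = ((-1.4)·(-1.4) + (1.6)·(1.6) + (-1.4)·(-1.4) + (3.6)·(3.6) + (-2.4)·(-2.4)) / 4 = 25.2/4 = 6.3
  Sample standard deviations s_i = √(s[i,i]):
  s(A) = √(1.2) = 1.0954
  s(B) = √(6.3) = 2.51

Step 3 — r_{ij} = s_{ij} / (s_i · s_j):
  r[A,A] = 1 (diagonal).
  r[A,B] = -1.1 / (1.0954 · 2.51) = -1.1 / 2.7495 = -0.4001
  r[B,B] = 1 (diagonal).

R is symmetric with unit diagonal. Assembling:

R = [[1, -0.4001],
 [-0.4001, 1]]


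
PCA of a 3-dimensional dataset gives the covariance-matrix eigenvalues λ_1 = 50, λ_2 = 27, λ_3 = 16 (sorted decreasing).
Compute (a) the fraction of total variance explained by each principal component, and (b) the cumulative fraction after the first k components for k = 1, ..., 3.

Step 1 — total variance = trace(Sigma) = Σ λ_i = 50 + 27 + 16 = 93.

Step 2 — fraction explained by component i = λ_i / Σ λ:
  PC1: 50/93 = 0.5376
  PC2: 27/93 = 0.2903
  PC3: 16/93 = 0.172

Step 3 — cumulative fraction after k components = (λ_1 + ... + λ_k) / Σ λ:
  k = 1: 50/93 = 0.5376
  k = 2: (50 + 27)/93 = 77/93 = 0.828
  k = 3: (50 + 27 + 16)/93 = 93/93 = 1

Summary (fraction, with percent):

explained: PC1 0.5376 (53.76%), PC2 0.2903 (29.03%), PC3 0.172 (17.2%);  cumulative: 0.5376, 0.828, 1


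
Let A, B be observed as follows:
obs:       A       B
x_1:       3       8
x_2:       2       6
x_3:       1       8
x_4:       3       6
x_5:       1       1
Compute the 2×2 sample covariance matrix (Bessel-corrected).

Step 1 — column means:
  mean(A) = (3 + 2 + 1 + 3 + 1) / 5 = 10/5 = 2
  mean(B) = (8 + 6 + 8 + 6 + 1) / 5 = 29/5 = 5.8

Step 2 — sample covariance S[i,j] = (1/(n-1)) · Σ_k (x_{k,i} - mean_i) · (x_{k,j} - mean_j), with n-1 = 4.
  S[A,A] = ((1)·(1) + (0)·(0) + (-1)·(-1) + (1)·(1) + (-1)·(-1)) / 4 = 4/4 = 1
  S[A,B] = ((1)·(2.2) + (0)·(0.2) + (-1)·(2.2) + (1)·(0.2) + (-1)·(-4.8)) / 4 = 5/4 = 1.25
  S[B,B] = ((2.2)·(2.2) + (0.2)·(0.2) + (2.2)·(2.2) + (0.2)·(0.2) + (-4.8)·(-4.8)) / 4 = 32.8/4 = 8.2

S is symmetric (S[j,i] = S[i,j]). Assembling:

S = [[1, 1.25],
 [1.25, 8.2]]


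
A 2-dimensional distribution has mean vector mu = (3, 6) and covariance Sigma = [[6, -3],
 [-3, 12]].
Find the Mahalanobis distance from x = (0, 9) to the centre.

Step 1 — centre the observation: (x - mu) = (-3, 3).

Step 2 — invert Sigma. det(Sigma) = 6·12 - (-3)² = 63.
  Sigma^{-1} = (1/det) · [[d, -b], [-b, a]] = [[0.1905, 0.0476],
 [0.0476, 0.0952]].

Step 3 — form the quadratic (x - mu)^T · Sigma^{-1} · (x - mu):
  Sigma^{-1} · (x - mu) = (-0.4286, 0.1429).
  (x - mu)^T · [Sigma^{-1} · (x - mu)] = (-3)·(-0.4286) + (3)·(0.1429) = 1.7143.

Step 4 — take square root: d = √(1.7143) ≈ 1.3093.

d(x, mu) = √(1.7143) ≈ 1.3093


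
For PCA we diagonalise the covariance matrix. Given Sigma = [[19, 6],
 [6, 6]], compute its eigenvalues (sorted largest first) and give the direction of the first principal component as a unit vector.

Step 1 — characteristic polynomial of 2×2 Sigma:
  det(Sigma - λI) = λ² - trace · λ + det = 0.
  trace = 19 + 6 = 25, det = 19·6 - (6)² = 78.
Step 2 — discriminant:
  Δ = trace² - 4·det = 625 - 312 = 313.
Step 3 — eigenvalues:
  λ = (trace ± √Δ)/2 = (25 ± 17.6918)/2,
  λ_1 = 21.3459,  λ_2 = 3.6541.

Step 4 — unit eigenvector for λ_1: solve (Sigma - λ_1 I)v = 0. First row:
  (19 - 21.3459)·v_x + (6)·v_y = 0, i.e. (-2.3459)·v_x + (6)·v_y = 0,
  so v ∝ (b, λ_1 - a) = (6, 2.3459) = u.
  ||u|| = √((6)² + (2.3459)²) = √(41.5033) ≈ 6.4423,
  v_1 = u/||u|| ≈ (0.9313, 0.3641) (||v_1|| = 1).

λ_1 = 21.3459,  λ_2 = 3.6541;  v_1 ≈ (0.9313, 0.3641)


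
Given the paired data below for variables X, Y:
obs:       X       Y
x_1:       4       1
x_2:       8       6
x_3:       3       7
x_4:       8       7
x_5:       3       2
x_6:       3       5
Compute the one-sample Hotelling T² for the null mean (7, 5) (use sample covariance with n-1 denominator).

Step 1 — sample mean vector:
  mean(X) = (4 + 8 + 3 + 8 + 3 + 3) / 6 = 29/6 = 4.8333
  mean(Y) = (1 + 6 + 7 + 7 + 2 + 5) / 6 = 28/6 = 4.6667
  x̄ = (4.8333, 4.6667),  deviation x̄ - mu_0 = (4.8333, 4.6667) - (7, 5) = (-2.1667, -0.3333).

Step 2 — sample covariance matrix, S[i,j] = (1/(n-1)) · Σ_k (x_{k,i} - mean_i) · (x_{k,j} - mean_j), divisor n-1 = 5:
  S[X,X] = ((-0.8333)·(-0.8333) + (3.1667)·(3.1667) + (-1.8333)·(-1.8333) + (3.1667)·(3.1667) + (-1.8333)·(-1.8333) + (-1.8333)·(-1.8333)) / 5 = 30.8333/5 = 6.1667
  S[X,Y] = ((-0.8333)·(-3.6667) + (3.1667)·(1.3333) + (-1.8333)·(2.3333) + (3.1667)·(2.3333) + (-1.8333)·(-2.6667) + (-1.8333)·(0.3333)) / 5 = 14.6667/5 = 2.9333
  S[Y,Y] = ((-3.6667)·(-3.6667) + (1.3333)·(1.3333) + (2.3333)·(2.3333) + (2.3333)·(2.3333) + (-2.6667)·(-2.6667) + (0.3333)·(0.3333)) / 5 = 33.3333/5 = 6.6667
  S = [[6.1667, 2.9333],
 [2.9333, 6.6667]].

Step 3 — invert S. det(S) = 6.1667·6.6667 - (2.9333)² = 32.5067.
  S^{-1} = (1/det) · [[d, -b], [-b, a]] = [[0.2051, -0.0902],
 [-0.0902, 0.1897]].

Step 4 — quadratic form (x̄ - mu_0)^T · S^{-1} · (x̄ - mu_0):
  S^{-1} · (x̄ - mu_0) = (-0.4143, 0.1323),
  (x̄ - mu_0)^T · [...] = (-2.1667)·(-0.4143) + (-0.3333)·(0.1323) = 0.8535.

Step 5 — scale by n: T² = 6 · 0.8535 = 5.121.

T² ≈ 5.121


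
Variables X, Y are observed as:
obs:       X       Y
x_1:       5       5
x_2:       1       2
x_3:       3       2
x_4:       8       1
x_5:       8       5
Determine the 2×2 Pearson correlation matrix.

Step 1 — column means:
  mean(X) = (5 + 1 + 3 + 8 + 8) / 5 = 25/5 = 5
  mean(Y) = (5 + 2 + 2 + 1 + 5) / 5 = 15/5 = 3

Step 2 — sample variances and covariances s[i,j] = (1/(n-1)) · Σ_k (x_{k,i} - mean_i) · (x_{k,j} - mean_j), with n-1 = 4:
  s[X,X] = ((0)·(0) + (-4)·(-4) + (-2)·(-2) + (3)·(3) + (3)·(3)) / 4 = 38/4 = 9.5
  s[X,Y] = ((0)·(2) + (-4)·(-1) + (-2)·(-1) + (3)·(-2) + (3)·(2)) / 4 = 6/4 = 1.5
  s[Y,Y] = ((2)·(2) + (-1)·(-1) + (-1)·(-1) + (-2)·(-2) + (2)·(2)) / 4 = 14/4 = 3.5
  Sample standard deviations s_i = √(s[i,i]):
  s(X) = √(9.5) = 3.0822
  s(Y) = √(3.5) = 1.8708

Step 3 — r_{ij} = s_{ij} / (s_i · s_j):
  r[X,X] = 1 (diagonal).
  r[X,Y] = 1.5 / (3.0822 · 1.8708) = 1.5 / 5.7663 = 0.2601
  r[Y,Y] = 1 (diagonal).

R is symmetric with unit diagonal. Assembling:

R = [[1, 0.2601],
 [0.2601, 1]]


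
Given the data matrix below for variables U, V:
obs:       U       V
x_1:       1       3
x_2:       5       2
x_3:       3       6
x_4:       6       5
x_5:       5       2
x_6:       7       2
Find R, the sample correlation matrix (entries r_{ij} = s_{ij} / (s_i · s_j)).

Step 1 — column means:
  mean(U) = (1 + 5 + 3 + 6 + 5 + 7) / 6 = 27/6 = 4.5
  mean(V) = (3 + 2 + 6 + 5 + 2 + 2) / 6 = 20/6 = 3.3333

Step 2 — sample variances and covariances s[i,j] = (1/(n-1)) · Σ_k (x_{k,i} - mean_i) · (x_{k,j} - mean_j), with n-1 = 5:
  s[U,U] = ((-3.5)·(-3.5) + (0.5)·(0.5) + (-1.5)·(-1.5) + (1.5)·(1.5) + (0.5)·(0.5) + (2.5)·(2.5)) / 5 = 23.5/5 = 4.7
  s[U,V] = ((-3.5)·(-0.3333) + (0.5)·(-1.3333) + (-1.5)·(2.6667) + (1.5)·(1.6667) + (0.5)·(-1.3333) + (2.5)·(-1.3333)) / 5 = -5/5 = -1
  s[V,V] = ((-0.3333)·(-0.3333) + (-1.3333)·(-1.3333) + (2.6667)·(2.6667) + (1.6667)·(1.6667) + (-1.3333)·(-1.3333) + (-1.3333)·(-1.3333)) / 5 = 15.3333/5 = 3.0667
  Sample standard deviations s_i = √(s[i,i]):
  s(U) = √(4.7) = 2.1679
  s(V) = √(3.0667) = 1.7512

Step 3 — r_{ij} = s_{ij} / (s_i · s_j):
  r[U,U] = 1 (diagonal).
  r[U,V] = -1 / (2.1679 · 1.7512) = -1 / 3.7965 = -0.2634
  r[V,V] = 1 (diagonal).

R is symmetric with unit diagonal. Assembling:

R = [[1, -0.2634],
 [-0.2634, 1]]


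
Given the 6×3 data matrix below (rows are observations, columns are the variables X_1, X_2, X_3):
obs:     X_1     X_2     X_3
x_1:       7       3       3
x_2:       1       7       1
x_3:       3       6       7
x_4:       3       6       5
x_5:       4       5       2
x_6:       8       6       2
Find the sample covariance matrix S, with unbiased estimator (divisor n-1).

Step 1 — column means:
  mean(X_1) = (7 + 1 + 3 + 3 + 4 + 8) / 6 = 26/6 = 4.3333
  mean(X_2) = (3 + 7 + 6 + 6 + 5 + 6) / 6 = 33/6 = 5.5
  mean(X_3) = (3 + 1 + 7 + 5 + 2 + 2) / 6 = 20/6 = 3.3333

Step 2 — sample covariance S[i,j] = (1/(n-1)) · Σ_k (x_{k,i} - mean_i) · (x_{k,j} - mean_j), with n-1 = 5.
  S[X_1,X_1] = ((2.6667)·(2.6667) + (-3.3333)·(-3.3333) + (-1.3333)·(-1.3333) + (-1.3333)·(-1.3333) + (-0.3333)·(-0.3333) + (3.6667)·(3.6667)) / 5 = 35.3333/5 = 7.0667
  S[X_1,X_2] = ((2.6667)·(-2.5) + (-3.3333)·(1.5) + (-1.3333)·(0.5) + (-1.3333)·(0.5) + (-0.3333)·(-0.5) + (3.6667)·(0.5)) / 5 = -11/5 = -2.2
  S[X_1,X_3] = ((2.6667)·(-0.3333) + (-3.3333)·(-2.3333) + (-1.3333)·(3.6667) + (-1.3333)·(1.6667) + (-0.3333)·(-1.3333) + (3.6667)·(-1.3333)) / 5 = -4.6667/5 = -0.9333
  S[X_2,X_2] = ((-2.5)·(-2.5) + (1.5)·(1.5) + (0.5)·(0.5) + (0.5)·(0.5) + (-0.5)·(-0.5) + (0.5)·(0.5)) / 5 = 9.5/5 = 1.9
  S[X_2,X_3] = ((-2.5)·(-0.3333) + (1.5)·(-2.3333) + (0.5)·(3.6667) + (0.5)·(1.6667) + (-0.5)·(-1.3333) + (0.5)·(-1.3333)) / 5 = 0/5 = 0
  S[X_3,X_3] = ((-0.3333)·(-0.3333) + (-2.3333)·(-2.3333) + (3.6667)·(3.6667) + (1.6667)·(1.6667) + (-1.3333)·(-1.3333) + (-1.3333)·(-1.3333)) / 5 = 25.3333/5 = 5.0667

S is symmetric (S[j,i] = S[i,j]). Assembling:

S = [[7.0667, -2.2, -0.9333],
 [-2.2, 1.9, 0],
 [-0.9333, 0, 5.0667]]


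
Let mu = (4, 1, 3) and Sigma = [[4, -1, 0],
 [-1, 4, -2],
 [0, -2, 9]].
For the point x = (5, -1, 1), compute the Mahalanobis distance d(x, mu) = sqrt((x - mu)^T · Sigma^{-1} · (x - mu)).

Step 1 — centre the observation: (x - mu) = (1, -2, -2).

Step 2 — invert Sigma (cofactor / det for 3×3, or solve directly):
  Sigma^{-1} = [[0.2689, 0.0756, 0.0168],
 [0.0756, 0.3025, 0.0672],
 [0.0168, 0.0672, 0.1261]].

Step 3 — form the quadratic (x - mu)^T · Sigma^{-1} · (x - mu):
  Sigma^{-1} · (x - mu) = (0.084, -0.6639, -0.3697).
  (x - mu)^T · [Sigma^{-1} · (x - mu)] = (1)·(0.084) + (-2)·(-0.6639) + (-2)·(-0.3697) = 2.1513.

Step 4 — take square root: d = √(2.1513) ≈ 1.4667.

d(x, mu) = √(2.1513) ≈ 1.4667


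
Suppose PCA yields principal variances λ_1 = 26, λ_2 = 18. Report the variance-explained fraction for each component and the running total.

Step 1 — total variance = trace(Sigma) = Σ λ_i = 26 + 18 = 44.

Step 2 — fraction explained by component i = λ_i / Σ λ:
  PC1: 26/44 = 0.5909
  PC2: 18/44 = 0.4091

Step 3 — cumulative fraction after k components = (λ_1 + ... + λ_k) / Σ λ:
  k = 1: 26/44 = 0.5909
  k = 2: (26 + 18)/44 = 44/44 = 1

Summary (fraction, with percent):

explained: PC1 0.5909 (59.09%), PC2 0.4091 (40.91%);  cumulative: 0.5909, 1


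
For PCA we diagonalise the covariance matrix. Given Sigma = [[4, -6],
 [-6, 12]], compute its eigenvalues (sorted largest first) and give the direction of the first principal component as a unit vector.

Step 1 — characteristic polynomial of 2×2 Sigma:
  det(Sigma - λI) = λ² - trace · λ + det = 0.
  trace = 4 + 12 = 16, det = 4·12 - (-6)² = 12.
Step 2 — discriminant:
  Δ = trace² - 4·det = 256 - 48 = 208.
Step 3 — eigenvalues:
  λ = (trace ± √Δ)/2 = (16 ± 14.4222)/2,
  λ_1 = 15.2111,  λ_2 = 0.7889.

Step 4 — unit eigenvector for λ_1: solve (Sigma - λ_1 I)v = 0. First row:
  (4 - 15.2111)·v_x + (-6)·v_y = 0, i.e. (-11.2111)·v_x + (-6)·v_y = 0,
  so v ∝ (b, λ_1 - a) = (-6, 11.2111); multiply by -1 so the first entry is positive: u = (6, -11.2111).
  ||u|| = √((6)² + (-11.2111)²) = √(161.6888) ≈ 12.7157,
  v_1 = u/||u|| ≈ (0.4719, -0.8817) (||v_1|| = 1).

λ_1 = 15.2111,  λ_2 = 0.7889;  v_1 ≈ (0.4719, -0.8817)


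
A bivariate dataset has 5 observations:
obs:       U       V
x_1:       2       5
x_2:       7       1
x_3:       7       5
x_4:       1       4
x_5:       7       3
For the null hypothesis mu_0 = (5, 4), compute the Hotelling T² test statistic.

Step 1 — sample mean vector:
  mean(U) = (2 + 7 + 7 + 1 + 7) / 5 = 24/5 = 4.8
  mean(V) = (5 + 1 + 5 + 4 + 3) / 5 = 18/5 = 3.6
  x̄ = (4.8, 3.6),  deviation x̄ - mu_0 = (4.8, 3.6) - (5, 4) = (-0.2, -0.4).

Step 2 — sample covariance matrix, S[i,j] = (1/(n-1)) · Σ_k (x_{k,i} - mean_i) · (x_{k,j} - mean_j), divisor n-1 = 4:
  S[U,U] = ((-2.8)·(-2.8) + (2.2)·(2.2) + (2.2)·(2.2) + (-3.8)·(-3.8) + (2.2)·(2.2)) / 4 = 36.8/4 = 9.2
  S[U,V] = ((-2.8)·(1.4) + (2.2)·(-2.6) + (2.2)·(1.4) + (-3.8)·(0.4) + (2.2)·(-0.6)) / 4 = -9.4/4 = -2.35
  S[V,V] = ((1.4)·(1.4) + (-2.6)·(-2.6) + (1.4)·(1.4) + (0.4)·(0.4) + (-0.6)·(-0.6)) / 4 = 11.2/4 = 2.8
  S = [[9.2, -2.35],
 [-2.35, 2.8]].

Step 3 — invert S. det(S) = 9.2·2.8 - (-2.35)² = 20.2375.
  S^{-1} = (1/det) · [[d, -b], [-b, a]] = [[0.1384, 0.1161],
 [0.1161, 0.4546]].

Step 4 — quadratic form (x̄ - mu_0)^T · S^{-1} · (x̄ - mu_0):
  S^{-1} · (x̄ - mu_0) = (-0.0741, -0.2051),
  (x̄ - mu_0)^T · [...] = (-0.2)·(-0.0741) + (-0.4)·(-0.2051) = 0.0968.

Step 5 — scale by n: T² = 5 · 0.0968 = 0.4842.

T² ≈ 0.4842


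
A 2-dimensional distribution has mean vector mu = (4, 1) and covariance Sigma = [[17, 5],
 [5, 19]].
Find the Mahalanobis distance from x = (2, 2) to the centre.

Step 1 — centre the observation: (x - mu) = (-2, 1).

Step 2 — invert Sigma. det(Sigma) = 17·19 - (5)² = 298.
  Sigma^{-1} = (1/det) · [[d, -b], [-b, a]] = [[0.0638, -0.0168],
 [-0.0168, 0.057]].

Step 3 — form the quadratic (x - mu)^T · Sigma^{-1} · (x - mu):
  Sigma^{-1} · (x - mu) = (-0.1443, 0.0906).
  (x - mu)^T · [Sigma^{-1} · (x - mu)] = (-2)·(-0.1443) + (1)·(0.0906) = 0.3792.

Step 4 — take square root: d = √(0.3792) ≈ 0.6158.

d(x, mu) = √(0.3792) ≈ 0.6158


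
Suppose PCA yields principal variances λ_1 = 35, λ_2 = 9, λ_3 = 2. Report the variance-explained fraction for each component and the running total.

Step 1 — total variance = trace(Sigma) = Σ λ_i = 35 + 9 + 2 = 46.

Step 2 — fraction explained by component i = λ_i / Σ λ:
  PC1: 35/46 = 0.7609
  PC2: 9/46 = 0.1957
  PC3: 2/46 = 0.0435

Step 3 — cumulative fraction after k components = (λ_1 + ... + λ_k) / Σ λ:
  k = 1: 35/46 = 0.7609
  k = 2: (35 + 9)/46 = 44/46 = 0.9565
  k = 3: (35 + 9 + 2)/46 = 46/46 = 1

Summary (fraction, with percent):

explained: PC1 0.7609 (76.09%), PC2 0.1957 (19.57%), PC3 0.0435 (4.35%);  cumulative: 0.7609, 0.9565, 1


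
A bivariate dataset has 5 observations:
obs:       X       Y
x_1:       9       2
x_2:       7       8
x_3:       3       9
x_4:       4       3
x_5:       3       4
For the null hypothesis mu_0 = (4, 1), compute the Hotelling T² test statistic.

Step 1 — sample mean vector:
  mean(X) = (9 + 7 + 3 + 4 + 3) / 5 = 26/5 = 5.2
  mean(Y) = (2 + 8 + 9 + 3 + 4) / 5 = 26/5 = 5.2
  x̄ = (5.2, 5.2),  deviation x̄ - mu_0 = (5.2, 5.2) - (4, 1) = (1.2, 4.2).

Step 2 — sample covariance matrix, S[i,j] = (1/(n-1)) · Σ_k (x_{k,i} - mean_i) · (x_{k,j} - mean_j), divisor n-1 = 4:
  S[X,X] = ((3.8)·(3.8) + (1.8)·(1.8) + (-2.2)·(-2.2) + (-1.2)·(-1.2) + (-2.2)·(-2.2)) / 4 = 28.8/4 = 7.2
  S[X,Y] = ((3.8)·(-3.2) + (1.8)·(2.8) + (-2.2)·(3.8) + (-1.2)·(-2.2) + (-2.2)·(-1.2)) / 4 = -10.2/4 = -2.55
  S[Y,Y] = ((-3.2)·(-3.2) + (2.8)·(2.8) + (3.8)·(3.8) + (-2.2)·(-2.2) + (-1.2)·(-1.2)) / 4 = 38.8/4 = 9.7
  S = [[7.2, -2.55],
 [-2.55, 9.7]].

Step 3 — invert S. det(S) = 7.2·9.7 - (-2.55)² = 63.3375.
  S^{-1} = (1/det) · [[d, -b], [-b, a]] = [[0.1531, 0.0403],
 [0.0403, 0.1137]].

Step 4 — quadratic form (x̄ - mu_0)^T · S^{-1} · (x̄ - mu_0):
  S^{-1} · (x̄ - mu_0) = (0.3529, 0.5258),
  (x̄ - mu_0)^T · [...] = (1.2)·(0.3529) + (4.2)·(0.5258) = 2.6316.

Step 5 — scale by n: T² = 5 · 2.6316 = 13.1581.

T² ≈ 13.1581
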